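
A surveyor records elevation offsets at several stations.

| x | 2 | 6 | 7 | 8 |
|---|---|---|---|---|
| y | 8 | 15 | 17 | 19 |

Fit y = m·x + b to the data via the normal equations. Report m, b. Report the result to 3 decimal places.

m = 1.819, b = 4.289

Compute the Gram sums: Σx·x = 153, Σx = 23, Σ1 = 4.
Moment sums: Σx·y = 377, Σy = 59.
Normal equations: [[153, 23]; [23, 4]]·[m, b]ᵀ = [377, 59]ᵀ.
Eliminating b: 4·(row 1) − 23·(row 2) gives 83·m = 4·377 − 23·59 = 151, so m = 151/83.
Then b = (59 − 23·(151/83))/4 = 356/83.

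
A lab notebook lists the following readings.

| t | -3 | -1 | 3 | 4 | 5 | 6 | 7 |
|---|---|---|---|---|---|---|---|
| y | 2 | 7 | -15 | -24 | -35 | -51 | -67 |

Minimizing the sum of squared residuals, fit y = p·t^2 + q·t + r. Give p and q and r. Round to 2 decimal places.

Forming XᵀX = [[4741, 747, 145]; [747, 145, 21]; [145, 21, 7]] and Xᵀy = [-6488, -1104, -183]ᵀ gives XᵀX·[p, q, r]ᵀ = Xᵀy.
Solving the 3×3 system (Gaussian elimination) gives p = -168061/157938, q = -143173/52646, r = 320435/78969.

p = -1.06, q = -2.72, r = 4.06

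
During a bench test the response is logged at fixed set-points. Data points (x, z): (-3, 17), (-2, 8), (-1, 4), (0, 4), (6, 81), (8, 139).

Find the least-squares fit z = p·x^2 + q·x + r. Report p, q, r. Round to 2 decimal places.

p = 1.95, q = 1.34, r = 3.40

Forming MᵀM = [[5490, 692, 114]; [692, 114, 8]; [114, 8, 6]] and Mᵀz = [12001, 1527, 253]ᵀ gives MᵀM·[p, q, r]ᵀ = Mᵀz.
Row-reducing yields p = 2524/1297, q = 17423/12970, r = 44111/12970.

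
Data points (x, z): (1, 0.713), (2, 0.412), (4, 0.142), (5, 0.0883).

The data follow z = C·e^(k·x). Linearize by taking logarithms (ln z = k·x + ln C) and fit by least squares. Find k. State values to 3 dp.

Let Y = ln z. Fitting Y = k·x + ln C by least squares:
Over the data: Σx = 12.0000, Σ(x)² = 46.0000, Σln z = -5.6039, Σx·ln z = -22.0545.
Normal system: [[46.0000, 12.0000]; [12.0000, 4]]·[k, ln C]ᵀ = [-22.0545, -5.6039]ᵀ.
Solving (det = 40.0000): k = -0.52427, ln C = 0.17182.

k = -0.524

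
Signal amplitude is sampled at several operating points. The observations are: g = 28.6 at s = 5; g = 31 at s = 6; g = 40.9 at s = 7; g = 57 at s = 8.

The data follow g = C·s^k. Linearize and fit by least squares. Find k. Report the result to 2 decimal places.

Taking logs, ln g = k·ln s + ln C, so regress ln g on ln s.
Sums: Σln s = 7.4265, Σ(ln s)² = 13.9113, Σln g = 14.5416, Σln s·ln g = 27.1788.
Normal system: [[13.9113, 7.4265]; [7.4265, 4]]·[k, ln C]ᵀ = [27.1788, 14.5416]ᵀ.
Slope k = (n·Σln s·ln g − Σln s·Σln g)/(n·Σ(ln s)² − (Σln s)²) = (4·27.1788 − 7.4265·14.5416)/0.4917 = 1.46722; ln C = (Σln g − k·Σln s)/n = 0.91129.

k = 1.47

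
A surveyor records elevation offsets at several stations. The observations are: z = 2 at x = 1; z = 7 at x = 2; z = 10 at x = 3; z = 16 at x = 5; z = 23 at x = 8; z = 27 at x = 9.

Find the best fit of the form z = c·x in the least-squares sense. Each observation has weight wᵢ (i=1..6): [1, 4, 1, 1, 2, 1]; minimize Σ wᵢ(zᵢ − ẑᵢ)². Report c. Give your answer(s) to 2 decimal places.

c = 3.00

Forming MᵀWM = [[260]] and MᵀWz = [779]ᵀ gives MᵀWM·[c]ᵀ = MᵀWz.
c = 779/260 = 2.99615.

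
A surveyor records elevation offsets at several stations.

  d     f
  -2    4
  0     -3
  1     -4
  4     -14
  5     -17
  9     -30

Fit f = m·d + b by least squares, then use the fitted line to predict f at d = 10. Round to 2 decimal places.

Compute the Gram sums: Σd·d = 127, Σd = 17, Σ1 = 6.
And Σd·f = -423, Σf = -64.
Normal equations: [[127, 17]; [17, 6]]·[m, b]ᵀ = [-423, -64]ᵀ.
Eliminating b: 6·(row 1) − 17·(row 2) gives 473·m = 6·(-423) − 17·(-64) = -1450, so m = -1450/473.
Then b = ((-64) − 17·(-1450/473))/6 = -937/473.
At d = 10: f̂ = (-1450/473)·(10) + (-937/473)·(1) = -359/11.

f̂ = -32.64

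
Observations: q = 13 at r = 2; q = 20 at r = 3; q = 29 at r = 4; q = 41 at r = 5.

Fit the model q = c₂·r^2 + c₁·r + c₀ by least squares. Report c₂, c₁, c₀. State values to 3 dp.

c₂ = 1.250, c₁ = 0.550, c₀ = 6.950

The normal system XᵀX·[c₂, c₁, c₀]ᵀ = Xᵀq is [[978, 224, 54]; [224, 54, 14]; [54, 14, 4]]·[c₂, c₁, c₀]ᵀ = [1721, 407, 103]ᵀ.
Inverting the 3×3 Gram matrix, [c₂, c₁, c₀]ᵀ = [5/4, 11/20, 139/20]ᵀ.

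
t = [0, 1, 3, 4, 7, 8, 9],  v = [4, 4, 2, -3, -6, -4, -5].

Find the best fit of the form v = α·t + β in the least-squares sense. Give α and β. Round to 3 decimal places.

α = -1.145, β = 4.093

Forming MᵀM = [[220, 32]; [32, 7]] and Mᵀv = [-121, -8]ᵀ gives MᵀM·[α, β]ᵀ = Mᵀv.
Determinant 220·7 − 32² = 516.
α = ((-121)·7 − 32·(-8))/516 = -197/172; β = (220·(-8) − 32·(-121))/516 = 176/43.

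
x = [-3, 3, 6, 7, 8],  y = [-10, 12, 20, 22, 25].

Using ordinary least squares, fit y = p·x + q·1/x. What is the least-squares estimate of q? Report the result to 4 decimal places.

q = 5.6249

Entries of MᵀM: Σx·x = 167, Σx·1/x = 5, Σ1/x·1/x = 897/3136.
Moment sums: Σx·y = 540, Σ1/x·y = 2845/168.
Normal equations: [[167, 5]; [5, 897/3136]]·[p, q]ᵀ = [540, 2845/168]ᵀ.
Determinant 167·(897/3136) − 5² = 71399/3136.
p = (540·(897/3136) − 5·(2845/168))/(71399/3136) = 656540/214197; q = (167·(2845/168) − 5·540)/(71399/3136) = 1204840/214197.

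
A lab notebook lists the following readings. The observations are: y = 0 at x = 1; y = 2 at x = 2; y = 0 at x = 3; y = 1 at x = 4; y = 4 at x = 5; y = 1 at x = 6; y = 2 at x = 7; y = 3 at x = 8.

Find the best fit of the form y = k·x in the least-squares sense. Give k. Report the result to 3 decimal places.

The normal equations are: 204·k = 72.
(Σx·x = 204, Σx·y = 72.)
k = 72/204 = 0.352941.

k = 0.353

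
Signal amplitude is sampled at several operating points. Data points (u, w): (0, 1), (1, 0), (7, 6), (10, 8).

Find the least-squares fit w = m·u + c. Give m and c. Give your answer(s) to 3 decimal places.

Forming AᵀA = [[150, 18]; [18, 4]] and Aᵀw = [122, 15]ᵀ gives AᵀA·[m, c]ᵀ = Aᵀw.
Δ = 150·4 − 18² = 276.
m = (122·4 − 18·15)/276 = 109/138; c = (150·15 − 18·122)/276 = 9/46.

m = 0.790, c = 0.196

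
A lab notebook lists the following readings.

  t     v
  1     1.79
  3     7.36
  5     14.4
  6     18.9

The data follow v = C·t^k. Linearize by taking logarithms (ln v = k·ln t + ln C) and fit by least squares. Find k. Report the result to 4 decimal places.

Taking logs, ln v = k·ln t + ln C, so regress ln v on ln t.
Σln t = 4.4998, Σ(ln t)² = 7.0076, Σln v = 8.1847, Σln t·ln v = 11.7519.
Normal system: [[7.0076, 4.4998]; [4.4998, 4]]·[k, ln C]ᵀ = [11.7519, 8.1847]ᵀ.
Solving (det = 7.7823): k = 1.30787, ln C = 0.57488.

k = 1.3079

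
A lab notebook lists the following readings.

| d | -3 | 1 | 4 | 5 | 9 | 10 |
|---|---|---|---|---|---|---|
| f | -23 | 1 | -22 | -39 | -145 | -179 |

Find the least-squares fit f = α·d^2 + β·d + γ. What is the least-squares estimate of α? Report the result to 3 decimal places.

α = -2.018

The normal equations are: 17524·α + 1892·β + 232·γ = -31178;  1892·α + 232·β + 26·γ = -3308;  232·α + 26·β + 6·γ = -407.
Inverting the 3×3 Gram matrix, [α, β, γ]ᵀ = [-177479/87945, 72229/35178, 38146/29315]ᵀ.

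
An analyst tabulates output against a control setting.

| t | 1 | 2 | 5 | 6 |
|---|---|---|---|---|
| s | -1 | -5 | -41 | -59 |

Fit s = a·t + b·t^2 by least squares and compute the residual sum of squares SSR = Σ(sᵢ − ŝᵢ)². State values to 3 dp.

Sums needed: Σt·t = 66, Σt·t^2 = 350, Σt^2·t^2 = 1938.
For Xᵀs: Σt·s = -570, Σt^2·s = -3170.
Δ = 66·1938 − 350² = 5408.
a = ((-570)·1938 − 350·(-3170))/5408 = 605/676; b = (66·(-3170) − 350·(-570))/5408 = -1215/676.
Residuals: -33/338, 135/338, -183/338, 113/338; SSR = 97/169.

SSR = 0.574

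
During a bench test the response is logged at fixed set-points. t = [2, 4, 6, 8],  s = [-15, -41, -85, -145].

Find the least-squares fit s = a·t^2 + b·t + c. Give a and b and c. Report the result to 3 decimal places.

a = -2.125, b = -0.450, c = -5.500

Setting ∂/∂a … = 0 gives: 5664·a + 800·b + 120·c = -13056;  800·a + 120·b + 20·c = -1864;  120·a + 20·b + 4·c = -286.
(Σt^2·t^2 = 5664, Σt^2·t = 800, Σt^2 = 120, Σt·t = 120, Σt = 20, Σ1 = 4, Σt^2·s = -13056, Σt·s = -1864, Σs = -286.)
Inverting the 3×3 Gram matrix, [a, b, c]ᵀ = [-17/8, -9/20, -11/2]ᵀ.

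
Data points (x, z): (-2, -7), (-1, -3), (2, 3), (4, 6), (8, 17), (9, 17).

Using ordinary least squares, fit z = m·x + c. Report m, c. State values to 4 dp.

m = 2.1871, c = -1.7903

AᵀA·[m, c]ᵀ = Aᵀz reads: 170·m + 20·c = 336;  20·m + 6·c = 33.
Eliminating c: 6·(row 1) − 20·(row 2) gives 620·m = 6·336 − 20·33 = 1356, so m = 339/155.
Then c = (33 − 20·(339/155))/6 = -111/62.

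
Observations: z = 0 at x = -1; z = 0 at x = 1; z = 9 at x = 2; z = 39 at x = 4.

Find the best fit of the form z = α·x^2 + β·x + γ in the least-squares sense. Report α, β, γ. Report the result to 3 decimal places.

α = 2.500, β = 0.346, γ = -2.269

Setting ∂/∂α … = 0 gives: 274·α + 72·β + 22·γ = 660;  72·α + 22·β + 6·γ = 174;  22·α + 6·β + 4·γ = 48.
Inverting the 3×3 Gram matrix, [α, β, γ]ᵀ = [5/2, 9/26, -59/26]ᵀ.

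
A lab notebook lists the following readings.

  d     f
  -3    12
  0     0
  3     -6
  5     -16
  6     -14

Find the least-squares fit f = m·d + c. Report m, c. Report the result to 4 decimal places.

The normal system MᵀM·[m, c]ᵀ = Mᵀf is [[79, 11]; [11, 5]]·[m, c]ᵀ = [-218, -24]ᵀ.
Δ = 79·5 − 11² = 274.
m = ((-218)·5 − 11·(-24))/274 = -413/137; c = (79·(-24) − 11·(-218))/274 = 251/137.

m = -3.0146, c = 1.8321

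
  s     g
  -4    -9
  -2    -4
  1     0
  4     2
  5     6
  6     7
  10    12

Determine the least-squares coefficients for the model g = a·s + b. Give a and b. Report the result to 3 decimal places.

a = 1.448, b = -2.138

The normal equations are: 198·a + 20·b = 244;  20·a + 7·b = 14.
(Σs·s = 198, Σs = 20, Σ1 = 7, Σs·g = 244, Σg = 14.)
Eliminating b: 7·(row 1) − 20·(row 2) gives 986·a = 7·244 − 20·14 = 1428, so a = 42/29.
Then b = (14 − 20·(42/29))/7 = -62/29.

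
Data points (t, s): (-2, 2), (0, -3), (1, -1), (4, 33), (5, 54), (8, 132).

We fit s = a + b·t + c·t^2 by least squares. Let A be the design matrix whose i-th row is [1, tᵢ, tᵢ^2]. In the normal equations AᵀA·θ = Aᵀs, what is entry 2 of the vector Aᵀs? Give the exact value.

Entry 2 ↔ basis t, so (Aᵀs)_{2} = Σᵢ (t)·sᵢ = (-2)·(2) + (0)·(-3) + (1)·(-1) + (4)·(33) + (5)·(54) + (8)·(132) = 1453.

1453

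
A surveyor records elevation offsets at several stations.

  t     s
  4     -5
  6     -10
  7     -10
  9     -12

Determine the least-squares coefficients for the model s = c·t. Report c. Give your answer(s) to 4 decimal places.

Setting ∂/∂c … = 0 gives: 182·c = -258.
(Σt·t = 182, Σt·s = -258.)
c = (-258)/182 = -1.41758.

c = -1.4176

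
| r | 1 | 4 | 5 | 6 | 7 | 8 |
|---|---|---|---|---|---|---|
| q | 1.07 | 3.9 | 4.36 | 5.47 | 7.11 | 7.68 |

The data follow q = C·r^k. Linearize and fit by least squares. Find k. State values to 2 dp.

k = 0.94

Linearized form: ln q = k·ln r + ln C. From the 6 transformed points,
Over the data: Σln r = 8.8128, Σ(ln r)² = 15.8331, Σln q = 8.6005, Σln r·ln q = 15.3574.
Normal system: [[15.8331, 8.8128]; [8.8128, 6]]·[k, ln C]ᵀ = [15.3574, 8.6005]ᵀ.
Solving (det = 17.3327): k = 0.94326, ln C = 0.04795.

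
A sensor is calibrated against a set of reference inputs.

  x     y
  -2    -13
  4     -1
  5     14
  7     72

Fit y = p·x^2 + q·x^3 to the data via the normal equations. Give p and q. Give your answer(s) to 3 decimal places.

p = -1.979, q = 0.494

Forming AᵀA = [[3298, 20924]; [20924, 137434]] and Aᵀy = [3810, 26486]ᵀ gives AᵀA·[p, q]ᵀ = Aᵀy.
Eliminating q: 137434·(row 1) − 20924·(row 2) gives 15443556·p = 137434·3810 − 20924·26486 = -30569524, so p = -7642381/3860889.
Then q = (26486 − 20924·(-7642381/3860889))/137434 = 1907597/3860889.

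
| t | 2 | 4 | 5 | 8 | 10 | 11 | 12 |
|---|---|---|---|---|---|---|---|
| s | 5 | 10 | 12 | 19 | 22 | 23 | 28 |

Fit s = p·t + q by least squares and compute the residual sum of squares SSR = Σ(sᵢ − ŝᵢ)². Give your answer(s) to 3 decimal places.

SSR = 5.331

Setting ∂/∂p … = 0 gives: 474·p + 52·q = 1071;  52·p + 7·q = 119.
(Σt·t = 474, Σt = 52, Σ1 = 7, Σt·s = 1071, Σs = 119.)
Eliminating q: 7·(row 1) − 52·(row 2) gives 614·p = 7·1071 − 52·119 = 1309, so p = 1309/614.
Then q = (119 − 52·(1309/614))/7 = 357/307.
Residuals: -131/307, 95/307, 109/614, 240/307, -148/307, -991/614, 385/307; SSR = 3273/614.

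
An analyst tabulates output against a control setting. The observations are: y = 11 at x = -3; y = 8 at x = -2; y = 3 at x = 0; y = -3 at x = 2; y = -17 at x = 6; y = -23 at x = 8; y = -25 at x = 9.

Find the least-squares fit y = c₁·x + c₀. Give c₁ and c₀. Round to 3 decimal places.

The normal equations are: 198·c₁ + 20·c₀ = -566;  20·c₁ + 7·c₀ = -46.
(Σx·x = 198, Σx = 20, Σ1 = 7, Σx·y = -566, Σy = -46.)
Eliminating c₀: 7·(row 1) − 20·(row 2) gives 986·c₁ = 7·(-566) − 20·(-46) = -3042, so c₁ = -1521/493.
Then c₀ = ((-46) − 20·(-1521/493))/7 = 1106/493.

c₁ = -3.085, c₀ = 2.243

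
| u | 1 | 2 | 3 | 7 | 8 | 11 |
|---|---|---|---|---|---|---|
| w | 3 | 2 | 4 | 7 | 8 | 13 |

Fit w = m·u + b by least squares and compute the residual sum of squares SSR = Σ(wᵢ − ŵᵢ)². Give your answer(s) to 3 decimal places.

SSR = 4.832

Normal-equation sums: Σu·u = 248, Σu = 32, Σ1 = 6.
For Xᵀw: Σu·w = 275, Σw = 37.
Determinant 248·6 − 32² = 464.
m = (275·6 − 32·37)/464 = 233/232; b = (248·37 − 32·275)/464 = 47/58.
Residuals: 275/232, -95/116, 41/232, -195/232, -49/58, 265/232; SSR = 1121/232.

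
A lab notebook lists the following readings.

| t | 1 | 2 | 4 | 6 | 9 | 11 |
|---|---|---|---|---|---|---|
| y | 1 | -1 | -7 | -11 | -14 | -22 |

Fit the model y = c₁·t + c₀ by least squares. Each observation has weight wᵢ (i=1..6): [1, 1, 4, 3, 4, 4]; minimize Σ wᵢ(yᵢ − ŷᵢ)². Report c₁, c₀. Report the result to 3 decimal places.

The normal system MᵀWM·[c₁, c₀]ᵀ = MᵀWy is [[985, 117]; [117, 17]]·[c₁, c₀]ᵀ = [-1783, -205]ᵀ.
Eliminating c₀: 17·(row 1) − 117·(row 2) gives 3056·c₁ = 17·(-1783) − 117·(-205) = -6326, so c₁ = -3163/1528.
Then c₀ = ((-205) − 117·(-3163/1528))/17 = 3343/1528.

c₁ = -2.070, c₀ = 2.188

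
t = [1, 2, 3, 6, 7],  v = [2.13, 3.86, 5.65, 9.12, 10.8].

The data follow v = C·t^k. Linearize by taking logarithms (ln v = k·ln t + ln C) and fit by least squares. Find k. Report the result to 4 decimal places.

k = 0.8207

Let Y = ln v. Fitting Y = k·ln t + ln C by least squares:
Σln t = 5.5294, Σ(ln t)² = 8.6844, Σln v = 8.4285, Σln t·ln v = 11.4296.
Equations: 8.6844·k + 5.5294·ln C = 11.4296;  5.5294·k + 5·ln C = 8.4285.
Solving (det = 12.8473): k = 0.82069, ln C = 0.77810.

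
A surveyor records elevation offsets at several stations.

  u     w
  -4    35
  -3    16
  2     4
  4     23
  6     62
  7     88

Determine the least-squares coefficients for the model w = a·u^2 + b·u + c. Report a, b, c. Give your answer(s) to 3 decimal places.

Compute the Gram sums: Σu^2·u^2 = 4306, Σu^2·u = 540, Σu^2 = 130, Σu·u = 130, Σu = 12, Σ1 = 6.
Right-hand side: Σu^2·w = 7632, Σu·w = 900, Σw = 228.
MᵀM·[a, b, c]ᵀ = Mᵀw becomes [[4306, 540, 130]; [540, 130, 12]; [130, 12, 6]]·[a, b, c]ᵀ = [7632, 900, 228]ᵀ.
Solving the 3×3 system (Gaussian elimination) gives a = 60387/29801, b = -34686/29801, c = -106575/29801.

a = 2.026, b = -1.164, c = -3.576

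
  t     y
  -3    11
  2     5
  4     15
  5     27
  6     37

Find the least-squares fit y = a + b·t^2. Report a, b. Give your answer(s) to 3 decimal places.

The normal equations are: 5·a + 90·b = 95;  90·a + 2274·b = 2366.
Eliminating b: 2274·(row 1) − 90·(row 2) gives 3270·a = 2274·95 − 90·2366 = 3090, so a = 103/109.
Then b = (2366 − 90·(103/109))/2274 = 328/327.

a = 0.945, b = 1.003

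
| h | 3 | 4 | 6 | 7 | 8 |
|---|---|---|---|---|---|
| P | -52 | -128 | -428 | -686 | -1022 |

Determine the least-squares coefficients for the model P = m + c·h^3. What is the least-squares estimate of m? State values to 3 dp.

m = 1.481

Entries of MᵀM: Σ1 = 5, Σh^3 = 1162, Σh^3·h^3 = 431274.
And ΣP = -2316, Σh^3·P = -860606.
So MᵀM·[m, c]ᵀ = MᵀP: [[5, 1162]; [1162, 431274]]·[m, c]ᵀ = [-2316, -860606]ᵀ.
det = 5·431274 − 1162² = 806126.
m = ((-2316)·431274 − 1162·(-860606))/806126 = 596794/403063; c = (5·(-860606) − 1162·(-2316))/806126 = -805919/403063.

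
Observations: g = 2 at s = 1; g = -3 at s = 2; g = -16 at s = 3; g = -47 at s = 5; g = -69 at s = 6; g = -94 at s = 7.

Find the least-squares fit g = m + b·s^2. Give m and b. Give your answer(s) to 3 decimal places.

From the data, Σ1 = 6, Σs^2 = 124, Σs^2·s^2 = 4420.
Right-hand side: Σg = -227, Σs^2·g = -8419.
Eliminating b: 4420·(row 1) − 124·(row 2) gives 11144·m = 4420·(-227) − 124·(-8419) = 40616, so m = 5077/1393.
Then b = ((-8419) − 124·(5077/1393))/4420 = -11183/5572.

m = 3.645, b = -2.007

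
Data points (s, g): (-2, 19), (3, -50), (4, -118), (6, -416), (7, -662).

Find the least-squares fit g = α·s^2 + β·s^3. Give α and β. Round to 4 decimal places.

Compute the Gram sums: Σs^2·s^2 = 4050, Σs^2·s^3 = 25818, Σs^3·s^3 = 169194.
And Σs^2·g = -49676, Σs^3·g = -325976.
So MᵀM·[α, β]ᵀ = Mᵀg: [[4050, 25818]; [25818, 169194]]·[α, β]ᵀ = [-49676, -325976]ᵀ.
det = 4050·169194 − 25818² = 18666576.
α = ((-49676)·169194 − 25818·(-325976))/18666576 = 465301/777774; β = (4050·(-325976) − 25818·(-49676))/18666576 = -1569493/777774.

α = 0.5982, β = -2.0179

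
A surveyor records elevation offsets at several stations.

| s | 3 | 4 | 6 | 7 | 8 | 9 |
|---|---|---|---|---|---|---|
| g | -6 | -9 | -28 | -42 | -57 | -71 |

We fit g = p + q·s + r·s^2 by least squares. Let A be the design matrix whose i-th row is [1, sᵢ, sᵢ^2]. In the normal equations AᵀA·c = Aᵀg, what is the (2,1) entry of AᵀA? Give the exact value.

Row 2 ↔ basis s, column 1 ↔ basis 1, so (AᵀA)_{2,1} = Σᵢ s = (3)·(1) + (4)·(1) + (6)·(1) + (7)·(1) + (8)·(1) + (9)·(1) = 37.

37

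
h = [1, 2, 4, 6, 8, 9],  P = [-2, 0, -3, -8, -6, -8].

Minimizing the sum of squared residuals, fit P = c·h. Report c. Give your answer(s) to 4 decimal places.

The normal equations are: 202·c = -182.
Hence c = -182 / 202 ≈ -0.90099.

c = -0.9010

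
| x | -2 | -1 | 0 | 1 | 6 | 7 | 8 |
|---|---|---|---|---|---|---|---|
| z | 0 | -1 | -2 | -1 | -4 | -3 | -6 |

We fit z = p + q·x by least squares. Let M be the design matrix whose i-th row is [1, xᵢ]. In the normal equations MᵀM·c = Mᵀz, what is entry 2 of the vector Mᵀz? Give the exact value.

-93

Entry 2 ↔ basis x, so (Mᵀz)_{2} = Σᵢ (x)·zᵢ = (-2)·(0) + (-1)·(-1) + (0)·(-2) + (1)·(-1) + (6)·(-4) + (7)·(-3) + (8)·(-6) = -93.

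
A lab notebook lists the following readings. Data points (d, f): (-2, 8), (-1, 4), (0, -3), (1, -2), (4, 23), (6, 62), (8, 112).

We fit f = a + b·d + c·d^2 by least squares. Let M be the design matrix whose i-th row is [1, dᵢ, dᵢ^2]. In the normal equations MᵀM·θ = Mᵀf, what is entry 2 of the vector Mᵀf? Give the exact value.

Entry 2 ↔ basis d, so (Mᵀf)_{2} = Σᵢ (d)·fᵢ = (-2)·(8) + (-1)·(4) + (0)·(-3) + (1)·(-2) + (4)·(23) + (6)·(62) + (8)·(112) = 1338.

1338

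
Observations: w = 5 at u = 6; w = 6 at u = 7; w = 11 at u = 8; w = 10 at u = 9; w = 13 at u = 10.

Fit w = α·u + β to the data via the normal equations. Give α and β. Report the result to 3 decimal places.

α = 2.000, β = -7.000

MᵀM·[α, β]ᵀ = Mᵀw reads: 330·α + 40·β = 380;  40·α + 5·β = 45.
(Σu·u = 330, Σu = 40, Σ1 = 5, Σu·w = 380, Σw = 45.)
Δ = 330·5 − 40² = 50.
α = (380·5 − 40·45)/50 = 2; β = (330·45 − 40·380)/50 = -7.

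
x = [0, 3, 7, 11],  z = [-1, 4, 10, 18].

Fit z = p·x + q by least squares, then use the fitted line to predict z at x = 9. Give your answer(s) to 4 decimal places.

ẑ = 14.1455

Setting ∂/∂p … = 0 gives: 179·p + 21·q = 280;  21·p + 4·q = 31.
(Σx·x = 179, Σx = 21, Σ1 = 4, Σx·z = 280, Σz = 31.)
Δ = 179·4 − 21² = 275.
p = (280·4 − 21·31)/275 = 469/275; q = (179·31 − 21·280)/275 = -331/275.
At x = 9: ẑ = (469/275)·(9) + (-331/275)·(1) = 778/55.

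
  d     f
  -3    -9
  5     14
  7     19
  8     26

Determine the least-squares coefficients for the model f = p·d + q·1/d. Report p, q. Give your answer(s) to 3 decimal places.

p = 3.033, q = -1.968

The normal system MᵀM·[p, q]ᵀ = Mᵀf is [[147, 4]; [4, 132049/705600]]·[p, q]ᵀ = [438, 1647/140]ᵀ.
Determinant 147·(132049/705600) − 4² = 55249/4800.
p = (438·(132049/705600) − 4·(1647/140))/(55249/4800) = 8211314/2707201; q = (147·(1647/140) − 4·438)/(55249/4800) = -108720/55249.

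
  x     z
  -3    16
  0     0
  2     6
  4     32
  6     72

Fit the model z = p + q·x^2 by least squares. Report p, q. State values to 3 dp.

p = -1.220, q = 2.032

From the data, Σ1 = 5, Σx^2 = 65, Σx^2·x^2 = 1649.
And Σz = 126, Σx^2·z = 3272.
Normal equations: [[5, 65]; [65, 1649]]·[p, q]ᵀ = [126, 3272]ᵀ.
Determinant 5·1649 − 65² = 4020.
p = (126·1649 − 65·3272)/4020 = -2453/2010; q = (5·3272 − 65·126)/4020 = 817/402.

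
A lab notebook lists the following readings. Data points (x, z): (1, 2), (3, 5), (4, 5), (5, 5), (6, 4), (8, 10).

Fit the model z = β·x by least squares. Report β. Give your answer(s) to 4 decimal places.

β = 1.0993

Entries of MᵀM: Σx·x = 151.
And Σx·z = 166.
Hence β = 166 / 151 ≈ 1.09934.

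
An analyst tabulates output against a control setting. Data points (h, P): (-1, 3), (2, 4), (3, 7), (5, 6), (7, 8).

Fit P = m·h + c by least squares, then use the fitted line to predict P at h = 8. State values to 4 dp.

Normal-equation sums: Σh·h = 88, Σh = 16, Σ1 = 5.
Moment sums: Σh·P = 112, ΣP = 28.
Δ = 88·5 − 16² = 184.
m = (112·5 − 16·28)/184 = 14/23; c = (88·28 − 16·112)/184 = 84/23.
At h = 8: P̂ = (14/23)·(8) + (84/23)·(1) = 196/23.

P̂ = 8.5217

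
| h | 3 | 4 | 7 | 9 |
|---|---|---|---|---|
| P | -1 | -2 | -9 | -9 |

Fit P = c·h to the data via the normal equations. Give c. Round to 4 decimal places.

c = -1.0000

Compute the Gram sums: Σh·h = 155.
And Σh·P = -155.
c = (-155)/155 = -1.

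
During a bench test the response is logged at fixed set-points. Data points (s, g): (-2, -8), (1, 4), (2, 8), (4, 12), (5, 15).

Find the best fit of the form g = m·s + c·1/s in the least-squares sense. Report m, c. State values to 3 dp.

m = 2.990, c = 1.905

Compute the Gram sums: Σs·s = 50, Σs·1/s = 5, Σ1/s·1/s = 641/400.
Moment sums: Σs·g = 159, Σ1/s·g = 18.
AᵀA·[m, c]ᵀ = Aᵀg becomes [[50, 5]; [5, 641/400]]·[m, c]ᵀ = [159, 18]ᵀ.
det = 50·(641/400) − 5² = 441/8.
m = (159·(641/400) − 5·18)/(441/8) = 3139/1050; c = (50·18 − 5·159)/(441/8) = 40/21.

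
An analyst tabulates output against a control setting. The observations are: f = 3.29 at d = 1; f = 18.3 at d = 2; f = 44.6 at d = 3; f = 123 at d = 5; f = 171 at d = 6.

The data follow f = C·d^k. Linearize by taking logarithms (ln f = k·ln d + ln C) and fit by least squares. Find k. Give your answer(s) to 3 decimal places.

Linearized form: ln f = k·ln d + ln C. From the 5 transformed points,
Sums: Σln d = 5.1930, Σ(ln d)² = 7.4881, Σln f = 17.8494, Σln d·ln f = 23.1447.
Normal system: [[7.4881, 5.1930]; [5.1930, 5]]·[k, ln C]ᵀ = [23.1447, 17.8494]ᵀ.
Solving (det = 10.4737): k = 2.19908, ln C = 1.28593.

k = 2.199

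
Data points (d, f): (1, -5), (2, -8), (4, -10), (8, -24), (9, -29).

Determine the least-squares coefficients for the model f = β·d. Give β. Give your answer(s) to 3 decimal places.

With design matrix M, MᵀM = [[166]] and Mᵀf = [-514]ᵀ.
Hence β = -514 / 166 ≈ -3.09639.

β = -3.096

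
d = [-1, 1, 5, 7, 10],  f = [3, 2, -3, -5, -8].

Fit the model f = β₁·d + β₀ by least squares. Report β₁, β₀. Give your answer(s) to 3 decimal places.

β₁ = -1.043, β₀ = 2.389

Setting ∂/∂β₁ … = 0 gives: 176·β₁ + 22·β₀ = -131;  22·β₁ + 5·β₀ = -11.
(Σd·d = 176, Σd = 22, Σ1 = 5, Σd·f = -131, Σf = -11.)
Eliminating β₀: 5·(row 1) − 22·(row 2) gives 396·β₁ = 5·(-131) − 22·(-11) = -413, so β₁ = -413/396.
Then β₀ = ((-11) − 22·(-413/396))/5 = 43/18.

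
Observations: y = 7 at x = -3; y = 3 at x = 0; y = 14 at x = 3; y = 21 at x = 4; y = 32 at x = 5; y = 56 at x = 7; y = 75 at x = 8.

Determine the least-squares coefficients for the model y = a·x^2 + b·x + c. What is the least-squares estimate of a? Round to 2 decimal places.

From the data, Σx^2·x^2 = 7540, Σx^2·x = 1044, Σx^2 = 172, Σx·x = 172, Σx = 24, Σ1 = 7.
For Mᵀy: Σx^2·y = 8869, Σx·y = 1257, Σy = 208.
So MᵀM·[a, b, c]ᵀ = Mᵀy: [[7540, 1044, 172]; [1044, 172, 24]; [172, 24, 7]]·[a, b, c]ᵀ = [8869, 1257, 208]ᵀ.
Solving the 3×3 system (Gaussian elimination) gives a = 26277/26516, b = 6921/6629, c = 11831/6629.

a = 0.99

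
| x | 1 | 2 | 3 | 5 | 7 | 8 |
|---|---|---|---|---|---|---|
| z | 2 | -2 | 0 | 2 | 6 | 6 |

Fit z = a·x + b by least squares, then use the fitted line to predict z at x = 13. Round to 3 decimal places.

Forming MᵀM = [[152, 26]; [26, 6]] and Mᵀz = [98, 14]ᵀ gives MᵀM·[a, b]ᵀ = Mᵀz.
det = 152·6 − 26² = 236.
a = (98·6 − 26·14)/236 = 56/59; b = (152·14 − 26·98)/236 = -105/59.
At x = 13: ẑ = (56/59)·(13) + (-105/59)·(1) = 623/59.

ẑ = 10.559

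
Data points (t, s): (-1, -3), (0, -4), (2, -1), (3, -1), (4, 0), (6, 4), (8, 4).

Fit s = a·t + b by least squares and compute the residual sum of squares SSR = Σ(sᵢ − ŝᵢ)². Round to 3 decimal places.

With design matrix X, XᵀX = [[130, 22]; [22, 7]] and Xᵀs = [54, -1]ᵀ.
Eliminating b: 7·(row 1) − 22·(row 2) gives 426·a = 7·54 − 22·(-1) = 400, so a = 200/213.
Then b = ((-1) − 22·(200/213))/7 = -659/213.
Residuals: 220/213, -193/213, 46/213, -154/213, -47/71, 311/213, -89/213; SSR = 1108/213.

SSR = 5.202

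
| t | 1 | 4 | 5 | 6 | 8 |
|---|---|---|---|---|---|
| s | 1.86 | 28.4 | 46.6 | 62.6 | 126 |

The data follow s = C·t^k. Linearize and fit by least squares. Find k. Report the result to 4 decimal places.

k = 2.0045

Taking logs, ln s = k·ln t + ln C, so regress ln s on ln t.
AᵀA = [[12.0466, 6.8669]; [6.8669, 5]], rhs = [28.2908, 16.7816]ᵀ  (here Σln t = 6.8669, Σ(ln t)² = 12.0466, Σln s = 16.7816, Σln t·ln s = 28.2908).
Solving (det = 13.0781): k = 2.00453, ln C = 0.60333.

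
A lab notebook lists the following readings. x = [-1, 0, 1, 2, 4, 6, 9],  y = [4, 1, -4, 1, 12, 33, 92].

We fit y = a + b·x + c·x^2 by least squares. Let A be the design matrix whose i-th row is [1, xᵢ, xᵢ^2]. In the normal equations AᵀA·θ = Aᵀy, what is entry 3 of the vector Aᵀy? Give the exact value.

Entry 3 ↔ basis x^2, so (Aᵀy)_{3} = Σᵢ (x^2)·yᵢ = (1)·(4) + (0)·(1) + (1)·(-4) + (4)·(1) + (16)·(12) + (36)·(33) + (81)·(92) = 8836.

8836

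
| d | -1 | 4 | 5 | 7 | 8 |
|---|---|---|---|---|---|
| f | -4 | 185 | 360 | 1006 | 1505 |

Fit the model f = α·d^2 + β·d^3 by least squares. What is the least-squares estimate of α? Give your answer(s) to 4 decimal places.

Sums needed: Σd^2·d^2 = 7379, Σd^2·d^3 = 53723, Σd^3·d^3 = 399515.
Right-hand side: Σd^2·f = 157570, Σd^3·f = 1172462.
MᵀM·[α, β]ᵀ = Mᵀf becomes [[7379, 53723]; [53723, 399515]]·[α, β]ᵀ = [157570, 1172462]ᵀ.
Δ = 7379·399515 − 53723² = 61860456.
α = (157570·399515 − 53723·1172462)/61860456 = -9149369/15465114; β = (7379·1172462 − 53723·157570)/61860456 = 46615997/15465114.

α = -0.5916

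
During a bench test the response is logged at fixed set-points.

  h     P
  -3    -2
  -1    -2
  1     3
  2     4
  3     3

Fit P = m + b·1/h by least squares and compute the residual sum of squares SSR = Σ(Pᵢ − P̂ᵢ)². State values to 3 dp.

The normal system AᵀA·[m, b]ᵀ = AᵀP is [[5, 1/2]; [1/2, 89/36]]·[m, b]ᵀ = [6, 26/3]ᵀ.
det = 5·(89/36) − (1/2)² = 109/9.
m = (6·(89/36) − (1/2)·(26/3))/(109/9) = 189/218; b = (5·(26/3) − (1/2)·6)/(109/9) = 363/109.
Residuals: -383/218, 101/218, -261/218, 160/109, 223/218; SSR = 865/109.

SSR = 7.936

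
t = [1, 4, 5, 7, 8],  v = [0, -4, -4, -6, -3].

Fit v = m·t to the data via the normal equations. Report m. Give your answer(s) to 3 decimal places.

The normal equations are: 155·m = -102.
(Σt·t = 155, Σt·v = -102.)
Hence m = -102 / 155 ≈ -0.658065.

m = -0.658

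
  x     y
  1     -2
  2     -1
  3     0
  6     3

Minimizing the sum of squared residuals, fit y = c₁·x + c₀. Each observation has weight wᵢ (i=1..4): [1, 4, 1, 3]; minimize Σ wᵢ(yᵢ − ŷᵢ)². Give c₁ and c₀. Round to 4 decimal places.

c₁ = 1.0000, c₀ = -3.0000

Forming MᵀWM = [[134, 30]; [30, 9]] and MᵀWy = [44, 3]ᵀ gives MᵀWM·[c₁, c₀]ᵀ = MᵀWy.
Δ = 134·9 − 30² = 306.
c₁ = (44·9 − 30·3)/306 = 1; c₀ = (134·3 − 30·44)/306 = -3.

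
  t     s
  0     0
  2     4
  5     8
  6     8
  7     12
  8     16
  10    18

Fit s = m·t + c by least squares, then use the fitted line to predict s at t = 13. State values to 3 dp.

ŝ = 23.124

The normal system AᵀA·[m, c]ᵀ = Aᵀs is [[278, 38]; [38, 7]]·[m, c]ᵀ = [488, 66]ᵀ.
det = 278·7 − 38² = 502.
m = (488·7 − 38·66)/502 = 454/251; c = (278·66 − 38·488)/502 = -98/251.
At t = 13: ŝ = (454/251)·(13) + (-98/251)·(1) = 5804/251.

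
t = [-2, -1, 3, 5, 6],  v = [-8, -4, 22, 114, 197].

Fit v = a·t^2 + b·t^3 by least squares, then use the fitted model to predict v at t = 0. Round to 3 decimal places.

MᵀM·[a, b]ᵀ = Mᵀv reads: 2019·a + 11111·b = 10104;  11111·a + 63075·b = 57464.
det = 2019·63075 − 11111² = 3894104.
a = (10104·63075 − 11111·57464)/3894104 = -146588/486763; b = (2019·57464 − 11111·10104)/3894104 = 469284/486763.
At t = 0: v̂ = (-146588/486763)·(0) + (469284/486763)·(0) = 0.

v̂ = 0.000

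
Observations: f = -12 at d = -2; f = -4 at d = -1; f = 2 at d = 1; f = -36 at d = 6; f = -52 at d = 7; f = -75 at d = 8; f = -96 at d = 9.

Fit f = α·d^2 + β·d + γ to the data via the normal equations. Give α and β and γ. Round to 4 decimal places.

α = -1.5591, β = 3.2266, γ = 0.6568

Compute the Gram sums: Σd^2·d^2 = 14372, Σd^2·d = 1792, Σd^2 = 236, Σd·d = 236, Σd = 28, Σ1 = 7.
And Σd^2·f = -16470, Σd·f = -2014, Σf = -273.
Row-reducing yields α = -104237/66858, β = 215725/66858, γ = 7319/11143.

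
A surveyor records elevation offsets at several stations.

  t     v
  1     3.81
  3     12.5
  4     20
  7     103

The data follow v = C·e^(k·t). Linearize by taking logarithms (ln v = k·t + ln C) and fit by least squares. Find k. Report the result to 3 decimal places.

With ln vᵢ as the transformed response and tᵢ as the regressor:
XᵀX = [[75.0000, 15.0000]; [15.0000, 4]], rhs = [53.3408, 11.4938]ᵀ  (here Σt = 15.0000, Σ(t)² = 75.0000, Σln v = 11.4938, Σt·ln v = 53.3408).
Solving (det = 75.0000): k = 0.54608, ln C = 0.82565.

k = 0.546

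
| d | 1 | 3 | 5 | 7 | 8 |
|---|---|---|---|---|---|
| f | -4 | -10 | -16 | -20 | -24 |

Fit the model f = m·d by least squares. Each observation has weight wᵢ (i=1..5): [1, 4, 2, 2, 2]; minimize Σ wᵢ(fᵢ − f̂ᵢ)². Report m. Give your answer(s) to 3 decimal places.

Entries of MᵀWM: Σwᵢ·d·d = 313.
And Σwᵢ·d·f = -948.
MᵀWM·[m]ᵀ = MᵀWf becomes [[313]]·[m]ᵀ = [-948]ᵀ.
Hence m = -948 / 313 ≈ -3.02875.

m = -3.029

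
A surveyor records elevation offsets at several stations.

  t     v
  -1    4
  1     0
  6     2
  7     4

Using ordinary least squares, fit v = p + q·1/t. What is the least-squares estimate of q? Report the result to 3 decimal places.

q = -1.911

Forming XᵀX = [[4, 13/42]; [13/42, 3613/1764]] and Xᵀv = [10, -65/21]ᵀ gives XᵀX·[p, q]ᵀ = Xᵀv.
Eliminating q: (3613/1764)·(row 1) − (13/42)·(row 2) gives (1587/196)·p = (3613/1764)·10 − (13/42)·(-65/21) = 9455/441, so p = 37820/14283.
Then q = ((-65/21) − (13/42)·(37820/14283))/(3613/1764) = -9100/4761.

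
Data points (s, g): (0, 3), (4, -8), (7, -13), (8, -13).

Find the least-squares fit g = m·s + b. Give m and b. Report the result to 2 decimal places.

m = -2.06, b = 2.03

With design matrix A, AᵀA = [[129, 19]; [19, 4]] and Aᵀg = [-227, -31]ᵀ.
det = 129·4 − 19² = 155.
m = ((-227)·4 − 19·(-31))/155 = -319/155; b = (129·(-31) − 19·(-227))/155 = 314/155.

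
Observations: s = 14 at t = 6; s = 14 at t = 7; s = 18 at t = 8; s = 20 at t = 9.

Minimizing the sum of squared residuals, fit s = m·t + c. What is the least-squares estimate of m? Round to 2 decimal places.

m = 2.20

The normal equations are: 230·m + 30·c = 506;  30·m + 4·c = 66.
(Σt·t = 230, Σt = 30, Σ1 = 4, Σt·s = 506, Σs = 66.)
Eliminating c: 4·(row 1) − 30·(row 2) gives 20·m = 4·506 − 30·66 = 44, so m = 11/5.
Then c = (66 − 30·(11/5))/4 = 0.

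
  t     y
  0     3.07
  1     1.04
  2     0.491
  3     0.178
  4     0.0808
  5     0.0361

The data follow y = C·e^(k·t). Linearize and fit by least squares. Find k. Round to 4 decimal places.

Linearized form: ln y = k·t + ln C. From the 6 transformed points,
Sums: Σt = 15.0000, Σ(t)² = 55.0000, Σln y = -7.1136, Σt·ln y = -33.2317.
Normal system: [[55.0000, 15.0000]; [15.0000, 6]]·[k, ln C]ᵀ = [-33.2317, -7.1136]ᵀ.
Solving (det = 105.0000): k = -0.88272, ln C = 1.02121.

k = -0.8827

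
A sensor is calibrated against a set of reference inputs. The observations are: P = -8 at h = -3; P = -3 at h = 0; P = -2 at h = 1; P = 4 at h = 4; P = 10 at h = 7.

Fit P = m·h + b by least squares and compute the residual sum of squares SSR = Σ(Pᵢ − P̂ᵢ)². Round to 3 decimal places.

SSR = 0.990

With design matrix A, AᵀA = [[75, 9]; [9, 5]] and AᵀP = [108, 1]ᵀ.
det = 75·5 − 9² = 294.
m = (108·5 − 9·1)/294 = 177/98; b = (75·1 − 9·108)/294 = -299/98.
Residuals: 23/49, 5/98, -37/49, -17/98, 20/49; SSR = 97/98.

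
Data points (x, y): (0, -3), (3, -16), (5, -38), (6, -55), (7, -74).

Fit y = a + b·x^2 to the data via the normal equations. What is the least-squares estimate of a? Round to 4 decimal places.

a = -2.7576

Forming MᵀM = [[5, 119]; [119, 4403]] and Mᵀy = [-186, -6700]ᵀ gives MᵀM·[a, b]ᵀ = Mᵀy.
Eliminating b: 4403·(row 1) − 119·(row 2) gives 7854·a = 4403·(-186) − 119·(-6700) = -21658, so a = -91/33.
Then b = ((-6700) − 119·(-91/33))/4403 = -5683/3927.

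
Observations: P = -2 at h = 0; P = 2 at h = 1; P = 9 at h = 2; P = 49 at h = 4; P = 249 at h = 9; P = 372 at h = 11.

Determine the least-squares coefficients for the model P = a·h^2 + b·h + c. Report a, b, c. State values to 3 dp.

Normal-equation sums: Σh^2·h^2 = 21475, Σh^2·h = 2133, Σh^2 = 223, Σh·h = 223, Σh = 27, Σ1 = 6.
For AᵀP: Σh^2·P = 66003, Σh·P = 6549, ΣP = 679.
Row-reducing yields a = 35986/11755, b = 4137/11755, c = -25822/11755.

a = 3.061, b = 0.352, c = -2.197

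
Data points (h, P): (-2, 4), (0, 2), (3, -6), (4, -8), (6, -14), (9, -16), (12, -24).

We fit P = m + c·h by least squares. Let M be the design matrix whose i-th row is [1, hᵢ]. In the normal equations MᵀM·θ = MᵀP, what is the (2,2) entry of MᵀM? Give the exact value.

Row 2 ↔ basis h, column 2 ↔ basis h, so (MᵀM)_{2,2} = Σᵢ (h)·(h) = (-2)·(-2) + (0)·(0) + (3)·(3) + (4)·(4) + (6)·(6) + (9)·(9) + (12)·(12) = 290.

290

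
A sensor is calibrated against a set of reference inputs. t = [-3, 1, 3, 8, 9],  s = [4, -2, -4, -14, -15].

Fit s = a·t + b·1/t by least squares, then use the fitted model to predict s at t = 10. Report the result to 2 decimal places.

ŝ = -16.69

Sums needed: Σt·t = 164, Σt·1/t = 5, Σ1/t·1/t = 6481/5184.
Moment sums: Σt·s = -273, Σ1/t·s = -97/12.
Normal equations: [[164, 5]; [5, 6481/5184]]·[a, b]ᵀ = [-273, -97/12]ᵀ.
Eliminating b: (6481/5184)·(row 1) − 5·(row 2) gives (233321/1296)·a = (6481/5184)·(-273) − 5·(-97/12) = -519931/1728, so a = -1559793/933284.
Then b = ((-97/12) − 5·(-1559793/933284))/(6481/5184) = 50976/233321.
At t = 10: ŝ = (-1559793/933284)·(10) + (50976/233321)·(1/10) = -38943849/2333210.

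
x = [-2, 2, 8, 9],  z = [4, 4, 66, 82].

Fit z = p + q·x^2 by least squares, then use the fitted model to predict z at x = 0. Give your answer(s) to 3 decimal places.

ẑ = 0.005

Setting ∂/∂p … = 0 gives: 4·p + 153·q = 156;  153·p + 10689·q = 10898.
(Σ1 = 4, Σx^2 = 153, Σx^2·x^2 = 10689, Σz = 156, Σx^2·z = 10898.)
Eliminating q: 10689·(row 1) − 153·(row 2) gives 19347·p = 10689·156 − 153·10898 = 90, so p = 30/6449.
Then q = (10898 − 153·(30/6449))/10689 = 19724/19347.
At x = 0: ẑ = (30/6449)·(1) + (19724/19347)·(0) = 30/6449.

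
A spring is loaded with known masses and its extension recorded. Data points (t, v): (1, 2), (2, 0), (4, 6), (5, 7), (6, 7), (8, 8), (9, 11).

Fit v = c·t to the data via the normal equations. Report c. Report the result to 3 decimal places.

c = 1.172

The normal system XᵀX·[c]ᵀ = Xᵀv is [[227]]·[c]ᵀ = [266]ᵀ.
Hence c = 266 / 227 ≈ 1.17181.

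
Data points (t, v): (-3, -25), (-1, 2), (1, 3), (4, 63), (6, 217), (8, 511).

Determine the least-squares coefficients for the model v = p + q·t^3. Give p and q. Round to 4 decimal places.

With design matrix M, MᵀM = [[6, 765]; [765, 313627]] and Mᵀv = [771, 313212]ᵀ.
det = 6·313627 − 765² = 1296537.
p = (771·313627 − 765·313212)/1296537 = 733079/432179; q = (6·313212 − 765·771)/1296537 = 429819/432179.

p = 1.6962, q = 0.9945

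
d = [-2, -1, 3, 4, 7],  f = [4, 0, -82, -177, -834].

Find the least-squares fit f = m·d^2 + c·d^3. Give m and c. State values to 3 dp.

Forming MᵀM = [[2755, 18041]; [18041, 122539]] and Mᵀf = [-44420, -299636]ᵀ gives MᵀM·[m, c]ᵀ = Mᵀf.
Eliminating c: 122539·(row 1) − 18041·(row 2) gives 12117264·m = 122539·(-44420) − 18041·(-299636) = -37449304, so m = -4681163/1514658.
Then c = ((-299636) − 18041·(-4681163/1514658))/122539 = -3014495/1514658.

m = -3.091, c = -1.990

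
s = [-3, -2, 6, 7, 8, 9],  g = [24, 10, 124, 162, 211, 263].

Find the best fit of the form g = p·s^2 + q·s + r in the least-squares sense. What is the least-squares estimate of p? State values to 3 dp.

p = 2.977

The normal equations are: 14451·p + 1765·q + 243·r = 47465;  1765·p + 243·q + 25·r = 5841;  243·p + 25·q + 6·r = 794.
(Σs^2·s^2 = 14451, Σs^2·s = 1765, Σs^2 = 243, Σs·s = 243, Σs = 25, Σ1 = 6, Σs^2·g = 47465, Σs·g = 5841, Σg = 794.)
Inverting the 3×3 Gram matrix, [p, q, r]ᵀ = [31347/10528, 22151/10528, 7839/2632]ᵀ.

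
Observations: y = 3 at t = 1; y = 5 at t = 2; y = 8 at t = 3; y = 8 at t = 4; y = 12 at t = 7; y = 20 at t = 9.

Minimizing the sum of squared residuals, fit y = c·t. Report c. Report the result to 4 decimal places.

Sums needed: Σt·t = 160.
And Σt·y = 333.
So MᵀM·[c]ᵀ = Mᵀy: [[160]]·[c]ᵀ = [333]ᵀ.
Hence c = 333 / 160 ≈ 2.08125.

c = 2.0813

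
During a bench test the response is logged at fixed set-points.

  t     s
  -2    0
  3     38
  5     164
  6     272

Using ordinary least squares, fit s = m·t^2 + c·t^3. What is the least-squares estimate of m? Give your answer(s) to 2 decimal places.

m = 1.51

Forming MᵀM = [[2018, 11112]; [11112, 63074]] and Mᵀs = [14234, 80278]ᵀ gives MᵀM·[m, c]ᵀ = Mᵀs.
Δ = 2018·63074 − 11112² = 3806788.
m = (14234·63074 − 11112·80278)/3806788 = 1436545/951697; c = (2018·80278 − 11112·14234)/3806788 = 958199/951697.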